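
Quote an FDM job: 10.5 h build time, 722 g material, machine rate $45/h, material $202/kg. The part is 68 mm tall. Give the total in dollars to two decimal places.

Machine-time cost = 45 × 10.5, so $472.50.
Material charge = 202 × 722/1000, so $145.844.
Total = 472.50 + 145.844 = 618.344 ≈ $618.34.

$618.34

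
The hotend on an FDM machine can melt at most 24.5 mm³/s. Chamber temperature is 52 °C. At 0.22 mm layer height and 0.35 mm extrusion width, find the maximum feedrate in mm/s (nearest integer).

318 mm/s

Extrusion cross-section: 0.22 × 0.35 → 0.077 mm².
v_max = Q/A = 24.5/0.077 = 318.18 mm/s → 318 mm/s.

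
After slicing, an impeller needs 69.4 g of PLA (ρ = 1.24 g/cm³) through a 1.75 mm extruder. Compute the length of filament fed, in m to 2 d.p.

Extruded volume: 69.4/1.24 = 55.9677 cm³ (55967.7 mm³).
A = π r² = π × 0.875² = 2.4053 mm².
L = V/A = 55967.7/2.4053 = 23268.49 mm → 23.27 m.

23.27 m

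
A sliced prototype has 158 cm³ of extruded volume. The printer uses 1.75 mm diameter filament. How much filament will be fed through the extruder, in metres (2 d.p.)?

Cross-section of 1.75 mm filament: π·(1.75/2)² = 2.4053 mm².
Length = 158 cm³ / 2.4053 mm² = 158000 / 2.4053 = 65688.27 mm = 65.69 m.

65.69 m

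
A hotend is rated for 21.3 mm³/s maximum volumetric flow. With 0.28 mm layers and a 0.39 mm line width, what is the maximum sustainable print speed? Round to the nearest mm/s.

Bead cross-section = 0.28 × 0.39 = 0.1092 mm².
Max speed = 21.3 / 0.1092 = 195.05 ≈ 195 mm/s.

195 mm/s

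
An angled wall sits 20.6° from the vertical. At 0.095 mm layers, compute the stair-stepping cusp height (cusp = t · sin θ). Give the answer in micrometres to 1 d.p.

33.4 μm

Cusp = layer height × sin(20.6°) = 0.095 × 0.3518 = 0.033421 mm = 33.4 μm.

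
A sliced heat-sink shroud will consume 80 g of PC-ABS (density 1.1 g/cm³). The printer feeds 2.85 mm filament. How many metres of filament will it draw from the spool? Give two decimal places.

Extruded volume: 80/1.1 = 72.7273 cm³ (72727.3 mm³).
Filament cross-section = π × (2.85/2)² = 6.3794 mm².
Length = 72727.3 / 6.3794 = 11400.34 mm = 11.40 m.

11.40 m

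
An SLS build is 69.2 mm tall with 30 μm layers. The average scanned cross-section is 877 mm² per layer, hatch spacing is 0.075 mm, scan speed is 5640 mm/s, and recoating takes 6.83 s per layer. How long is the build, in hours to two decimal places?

5.71 hours

Number of layers: 69.2 / 0.03 → 2307 (rounded up).
Hatch length per layer: 877 / 0.075 → 11693.3 mm.
Per-layer scan time: 11693.3 / 5640 → 2.0733 s.
Time per layer: 2.0733 + 6.83 → 8.9033 s.
Build time = 2307 × 8.9033 = 20539.9131 s = 5.71 hours.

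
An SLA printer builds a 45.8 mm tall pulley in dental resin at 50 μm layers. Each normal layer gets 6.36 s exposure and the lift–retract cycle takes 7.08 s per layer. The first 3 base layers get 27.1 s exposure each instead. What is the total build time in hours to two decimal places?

Layers = ⌈45.8/0.05⌉ = 916.
Burn-in layers = 3 × (27.1 + 7.08), so 102.54 s.
Regular layers: 913 × (6.36 + 7.08) → 12270.72 s.
Sum: 102.54 + 12270.72 = 12373.26 s → 3.44 hours.

3.44 hours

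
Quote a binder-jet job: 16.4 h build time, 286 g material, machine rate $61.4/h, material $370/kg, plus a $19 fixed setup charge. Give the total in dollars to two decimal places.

$1131.78

Time charge = 61.4 × 16.4, so $1006.96.
Material cost: 370 × 286/1000 → $105.82.
Adding setup: 1006.96 + 105.82 + 19 → $1131.78.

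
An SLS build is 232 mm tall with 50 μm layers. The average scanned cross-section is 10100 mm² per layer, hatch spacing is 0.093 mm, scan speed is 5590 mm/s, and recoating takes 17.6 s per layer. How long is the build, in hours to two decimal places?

Layer count = ceil(232 / 0.05) = 4640.
Per-layer scan distance: 10100 / 0.093 → 108602.2 mm.
Scan time per layer = 108602.2 / 5590, so 19.4279 s.
Layer cycle: 19.4279 + 17.6 → 37.0279 s.
4640 layers × 37.0279 s/layer = 171809.456 s, i.e. 47.72 hours.

47.72 hours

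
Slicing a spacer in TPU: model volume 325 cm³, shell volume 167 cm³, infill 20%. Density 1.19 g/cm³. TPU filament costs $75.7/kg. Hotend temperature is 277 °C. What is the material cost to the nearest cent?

$17.89

Interior volume = 325 − 167, so 158 cm³.
Infill deposited = 0.20 × 158, so 31.6 cm³.
Deposited volume = 167 + 31.6 = 198.6 cm³.
Mass = 198.6 × 1.19 = 236.334 g.
At $75.7/kg: 236.334/1000 × 75.7 = $17.89.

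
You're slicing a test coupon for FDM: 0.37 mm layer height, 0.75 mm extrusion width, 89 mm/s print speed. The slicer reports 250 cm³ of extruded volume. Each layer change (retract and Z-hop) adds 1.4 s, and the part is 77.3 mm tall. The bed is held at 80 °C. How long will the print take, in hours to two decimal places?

Extrusion cross-section = 0.37 × 0.75 = 0.2775 mm².
Toolpath length = 250 cm³ / 0.2775 mm² = 250000 / 0.2775 = 900900.9 mm.
Print-move time = 900900.9 / 89, so 10122.5 s.
Number of layers: 77.3 / 0.37 → 209 (rounded up).
Z-hop total: 209 × 1.4 → 292.6 s.
Total = 10122.5 + 292.6 = 10415.1 s = 2.89 hours.

2.89 hours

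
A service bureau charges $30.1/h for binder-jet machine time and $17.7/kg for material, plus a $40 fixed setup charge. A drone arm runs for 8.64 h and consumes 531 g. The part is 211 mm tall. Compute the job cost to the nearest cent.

$309.46

Time charge = 30.1 × 8.64, so $260.064.
Feedstock cost = 17.7 × 531/1000, so $9.3987.
Adding setup: 260.064 + 9.3987 + 40 → 309.4627 ≈ $309.46.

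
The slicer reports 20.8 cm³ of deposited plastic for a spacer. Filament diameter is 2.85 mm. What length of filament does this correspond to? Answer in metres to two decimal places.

Cross-section of 2.85 mm filament: π·(2.85/2)² = 6.3794 mm².
Length = 20.8 cm³ / 6.3794 mm² = 20800 / 6.3794 = 3260.49 mm = 3.26 m.

3.26 m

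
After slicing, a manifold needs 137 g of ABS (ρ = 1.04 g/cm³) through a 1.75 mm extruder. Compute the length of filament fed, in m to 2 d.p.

54.77 m

Extruded volume: 137/1.04 = 131.7308 cm³ (131730.8 mm³).
Cross-section of 1.75 mm filament: π·(1.75/2)² = 2.4053 mm².
L = V/A = 131730.8/2.4053 = 54766.89 mm → 54.77 m.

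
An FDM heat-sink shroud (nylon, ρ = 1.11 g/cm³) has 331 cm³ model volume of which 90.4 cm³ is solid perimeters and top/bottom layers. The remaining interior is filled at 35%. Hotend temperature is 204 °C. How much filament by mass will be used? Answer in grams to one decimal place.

Volume inside the shell: 331 − 90.4 → 240.6 cm³.
Deposited infill: 0.35 × 240.6 → 84.21 cm³.
Total printed volume = 90.4 + 84.21 = 174.61 cm³.
Mass = 174.61 × 1.11, so 193.8171 g.

193.8 g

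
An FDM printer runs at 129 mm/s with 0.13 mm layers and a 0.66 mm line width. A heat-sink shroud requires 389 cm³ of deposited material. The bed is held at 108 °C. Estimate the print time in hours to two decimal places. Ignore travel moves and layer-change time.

9.76 hours

Line area = 0.13 × 0.66 = 0.0858 mm².
Toolpath length = 389 cm³ / 0.0858 mm² = 389000 / 0.0858 = 4533799.5 mm.
Time extruding = 4533799.5 / 129 = 35145.7 s.
35145.7 s = 9.76 hours.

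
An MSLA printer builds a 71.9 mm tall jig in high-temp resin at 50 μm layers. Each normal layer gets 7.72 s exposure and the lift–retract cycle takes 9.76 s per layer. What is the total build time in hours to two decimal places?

Layer count = ceil(71.9 / 0.05) = 1438.
Each layer takes: 7.72 + 9.76 → 17.48 s.
Total = 1438 × 17.48 = 25136.24 s = 6.98 hours.

6.98 hours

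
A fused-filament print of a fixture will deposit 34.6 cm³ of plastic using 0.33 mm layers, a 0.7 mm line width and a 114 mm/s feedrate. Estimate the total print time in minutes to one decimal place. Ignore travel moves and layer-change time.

Extrusion cross-section = 0.33 × 0.7 = 0.231 mm².
Total extruded path = 34600/0.231 = 149783.5 mm.
Extrusion time: 149783.5 / 114 → 1313.9 s.
Converting: 1313.9 s = 21.9 minutes.

21.9 minutes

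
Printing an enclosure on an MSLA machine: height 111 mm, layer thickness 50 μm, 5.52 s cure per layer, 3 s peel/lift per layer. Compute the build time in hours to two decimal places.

Number of layers: 111 / 0.05 → 2220 (rounded up).
Cycle time: 5.52 + 3 → 8.52 s.
Total = 2220 × 8.52 = 18914.4 s = 5.25 hours.

5.25 hours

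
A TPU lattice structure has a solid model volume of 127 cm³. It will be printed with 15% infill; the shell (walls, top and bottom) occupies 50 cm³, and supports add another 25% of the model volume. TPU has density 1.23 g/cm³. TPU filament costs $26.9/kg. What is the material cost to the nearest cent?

Interior volume: 127 − 50 → 77 cm³.
Infill deposited = 0.15 × 77 = 11.55 cm³.
Support = 0.25 × 127 = 31.75 cm³.
Deposited volume = 50 + 11.55 + 31.75 = 93.3 cm³.
Mass: 93.3 × 1.23 → 114.759 g.
At $26.9/kg: 114.759/1000 × 26.9 = $3.09.

$3.09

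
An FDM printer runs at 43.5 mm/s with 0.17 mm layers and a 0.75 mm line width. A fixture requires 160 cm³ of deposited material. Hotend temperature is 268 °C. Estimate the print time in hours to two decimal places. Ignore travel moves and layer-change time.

8.01 hours

Line area = 0.17 × 0.75, so 0.1275 mm².
Total extruded path = 160000/0.1275 = 1254902 mm.
Print-move time: 1254902 / 43.5 → 28848.3 s.
That's 28848.3 s → 8.01 hours.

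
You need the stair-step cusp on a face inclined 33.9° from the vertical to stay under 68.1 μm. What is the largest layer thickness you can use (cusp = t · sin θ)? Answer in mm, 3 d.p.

t = h_c / sin θ = 0.0681 / 0.5577 = 0.122 mm.

0.122 mm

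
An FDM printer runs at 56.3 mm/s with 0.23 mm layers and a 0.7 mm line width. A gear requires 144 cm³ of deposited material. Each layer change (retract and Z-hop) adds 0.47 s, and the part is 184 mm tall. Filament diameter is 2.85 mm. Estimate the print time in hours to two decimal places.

Bead cross-section: 0.23 × 0.7 → 0.161 mm².
Path length: 144000 mm³ / 0.161 mm² → 894409.9 mm.
Print-move time = 894409.9 / 56.3 = 15886.5 s.
Number of layers: 184 / 0.23 → 800 (rounded up).
Non-print overhead = 800 × 0.47 = 376 s.
Total = 15886.5 + 376 = 16262.5 s = 4.52 hours.

4.52 hours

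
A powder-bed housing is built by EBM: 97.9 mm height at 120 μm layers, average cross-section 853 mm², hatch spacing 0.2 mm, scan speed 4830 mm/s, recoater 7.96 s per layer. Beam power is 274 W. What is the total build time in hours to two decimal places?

2.00 hours

Layer count = ceil(97.9 / 0.12) = 816.
Scan path per layer = 853 / 0.2, so 4265 mm.
Scan time per layer: 4265 / 4830 → 0.883 s.
Time per layer = 0.883 + 7.96, so 8.843 s.
Build time = 816 × 8.843 = 7215.888 s = 2.00 hours.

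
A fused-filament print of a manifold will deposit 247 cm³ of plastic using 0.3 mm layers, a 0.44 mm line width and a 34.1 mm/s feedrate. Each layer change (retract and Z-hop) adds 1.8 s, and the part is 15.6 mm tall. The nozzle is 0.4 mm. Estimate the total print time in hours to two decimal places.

Line area = 0.3 × 0.44, so 0.132 mm².
Toolpath length = 247 cm³ / 0.132 mm² = 247000 / 0.132 = 1871212.1 mm.
Print-move time = 1871212.1 / 34.1 = 54874.3 s.
Number of layers: 15.6 / 0.3 → 52 (rounded up).
Non-print overhead = 52 × 1.8, so 93.6 s.
Total = 54874.3 + 93.6 = 54967.9 s = 15.27 hours.

15.27 hours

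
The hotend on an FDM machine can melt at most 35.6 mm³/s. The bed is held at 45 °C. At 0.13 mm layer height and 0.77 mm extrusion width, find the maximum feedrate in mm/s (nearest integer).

A = 0.13 × 0.77, so 0.1001 mm².
Max speed = 35.6 / 0.1001 = 355.64 ≈ 356 mm/s.

356 mm/s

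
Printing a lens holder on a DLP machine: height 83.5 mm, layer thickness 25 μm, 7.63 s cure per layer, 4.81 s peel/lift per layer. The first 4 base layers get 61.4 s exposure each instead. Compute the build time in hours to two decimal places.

11.60 hours

Layer count = ceil(83.5 / 0.025) = 3340.
Bottom layers = 4 × (61.4 + 4.81) = 264.84 s.
Regular layers = 3336 × (7.63 + 4.81), so 41499.84 s.
Total = 264.84 + 41499.84 = 41764.68 s = 11.60 hours.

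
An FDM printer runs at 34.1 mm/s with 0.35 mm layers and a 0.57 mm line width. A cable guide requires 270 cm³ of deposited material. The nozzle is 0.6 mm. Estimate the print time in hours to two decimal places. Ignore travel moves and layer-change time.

Line area = 0.35 × 0.57, so 0.1995 mm².
Toolpath length = 270 cm³ / 0.1995 mm² = 270000 / 0.1995 = 1353383.5 mm.
Extrusion time: 1353383.5 / 34.1 → 39688.7 s.
In the requested units: 39688.7 s = 11.02 hours.

11.02 hours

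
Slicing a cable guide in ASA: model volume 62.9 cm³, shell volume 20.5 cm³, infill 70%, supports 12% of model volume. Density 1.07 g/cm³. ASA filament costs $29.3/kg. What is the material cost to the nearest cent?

$1.81

Volume inside the shell: 62.9 − 20.5 → 42.4 cm³.
Deposited infill = 0.70 × 42.4 = 29.68 cm³.
Support = 0.12 × 62.9 = 7.548 cm³.
Total printed volume: 20.5 + 29.68 + 7.548 → 57.728 cm³.
Mass = 57.728 × 1.07 = 61.76896 g.
At $29.3/kg: 61.76896/1000 × 29.3 = $1.81.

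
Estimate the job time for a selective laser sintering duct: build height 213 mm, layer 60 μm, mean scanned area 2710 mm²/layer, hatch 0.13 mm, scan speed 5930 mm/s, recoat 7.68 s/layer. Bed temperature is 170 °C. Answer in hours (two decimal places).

11.04 hours

Layer count = ceil(213 / 0.06) = 3550.
Hatch length per layer = 2710 / 0.13, so 20846.2 mm.
Scan time per layer: 20846.2 / 5930 → 3.5154 s.
Time per layer = 3.5154 + 7.68 = 11.1954 s.
Total: 3550 × 11.1954 s = 39743.67 s → 11.04 hours.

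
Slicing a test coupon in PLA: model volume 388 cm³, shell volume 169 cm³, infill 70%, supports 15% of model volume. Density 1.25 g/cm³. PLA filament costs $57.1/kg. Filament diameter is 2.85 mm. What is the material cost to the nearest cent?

Volume inside the shell = 388 − 169, so 219 cm³.
Deposited infill = 0.70 × 219 = 153.3 cm³.
Support = 0.15 × 388 = 58.2 cm³.
Total printed volume = 169 + 153.3 + 58.2 = 380.5 cm³.
Mass: 380.5 × 1.25 → 475.625 g.
Cost = 475.625 g / 1000 × $57.1/kg = $27.16.

$27.16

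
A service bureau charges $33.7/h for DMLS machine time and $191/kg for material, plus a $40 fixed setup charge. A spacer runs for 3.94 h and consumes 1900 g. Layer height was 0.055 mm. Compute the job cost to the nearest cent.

$535.68

Time charge = 33.7 × 3.94, so $132.778.
Feedstock cost = 191 × 1900/1000 = $362.90.
Total = 132.778 + 362.90 + 40 = 535.678 ≈ $535.68.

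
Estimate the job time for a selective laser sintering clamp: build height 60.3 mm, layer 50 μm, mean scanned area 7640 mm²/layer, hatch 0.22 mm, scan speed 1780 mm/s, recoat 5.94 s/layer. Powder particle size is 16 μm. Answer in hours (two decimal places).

Layer count = ceil(60.3 / 0.05) = 1206.
Hatch length per layer = 7640 / 0.22 = 34727.3 mm.
Scan time per layer: 34727.3 / 1780 → 19.5097 s.
Time per layer = 19.5097 + 5.94 = 25.4497 s.
1206 layers × 25.4497 s/layer = 30692.3382 s, i.e. 8.53 hours.

8.53 hours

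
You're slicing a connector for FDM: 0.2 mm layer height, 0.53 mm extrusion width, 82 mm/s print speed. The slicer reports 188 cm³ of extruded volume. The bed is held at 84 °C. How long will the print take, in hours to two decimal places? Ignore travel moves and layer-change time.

Extrusion cross-section = 0.2 × 0.53, so 0.106 mm².
Path length: 188000 mm³ / 0.106 mm² → 1773584.9 mm.
Print-move time: 1773584.9 / 82 → 21629.1 s.
21629.1 s = 6.01 hours.

6.01 hours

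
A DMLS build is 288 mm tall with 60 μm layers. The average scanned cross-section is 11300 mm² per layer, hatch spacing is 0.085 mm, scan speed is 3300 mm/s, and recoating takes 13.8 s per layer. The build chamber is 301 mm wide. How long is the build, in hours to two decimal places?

Layer count = ceil(288 / 0.06) = 4800.
Hatch length per layer: 11300 / 0.085 → 132941.2 mm.
Per-layer scan time = 132941.2 / 3300 = 40.2852 s.
Per-layer time = 40.2852 + 13.8, so 54.0852 s.
Build time = 4800 × 54.0852 = 259608.96 s = 72.11 hours.

72.11 hours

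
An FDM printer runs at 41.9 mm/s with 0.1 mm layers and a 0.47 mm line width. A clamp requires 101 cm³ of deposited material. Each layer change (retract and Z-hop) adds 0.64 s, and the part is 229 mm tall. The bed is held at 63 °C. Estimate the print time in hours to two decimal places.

Extrusion cross-section = 0.1 × 0.47, so 0.047 mm².
Total extruded path = 101000/0.047 = 2148936.2 mm.
Print-move time = 2148936.2 / 41.9 = 51287.3 s.
Number of layers: 229 / 0.1 → 2290 (rounded up).
Non-print overhead = 2290 × 0.64, so 1465.6 s.
Total = 51287.3 + 1465.6 = 52752.9 s = 14.65 hours.

14.65 hours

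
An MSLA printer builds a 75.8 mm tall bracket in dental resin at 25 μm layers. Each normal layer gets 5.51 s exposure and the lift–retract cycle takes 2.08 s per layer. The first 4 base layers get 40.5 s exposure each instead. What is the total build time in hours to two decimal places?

6.43 hours

Layers = ⌈75.8/0.025⌉ = 3032.
Bottom layers = 4 × (40.5 + 2.08), so 170.32 s.
Normal layers = 3028 × (5.51 + 2.08) = 22982.52 s.
Sum: 170.32 + 22982.52 = 23152.84 s → 6.43 hours.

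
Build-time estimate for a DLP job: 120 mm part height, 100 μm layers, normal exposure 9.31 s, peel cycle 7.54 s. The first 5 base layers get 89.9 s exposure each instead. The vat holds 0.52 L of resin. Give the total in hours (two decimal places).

Number of layers: 120 / 0.1 → 1200 (rounded up).
Base layers = 5 × (89.9 + 7.54), so 487.2 s.
Normal layers: 1195 × (9.31 + 7.54) → 20135.75 s.
Sum: 487.2 + 20135.75 = 20622.95 s → 5.73 hours.

5.73 hours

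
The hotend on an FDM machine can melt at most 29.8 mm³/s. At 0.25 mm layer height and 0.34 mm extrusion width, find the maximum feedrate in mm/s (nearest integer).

351 mm/s

Bead cross-section: 0.25 × 0.34 → 0.085 mm².
Max speed = 29.8 / 0.085 = 350.59 ≈ 351 mm/s.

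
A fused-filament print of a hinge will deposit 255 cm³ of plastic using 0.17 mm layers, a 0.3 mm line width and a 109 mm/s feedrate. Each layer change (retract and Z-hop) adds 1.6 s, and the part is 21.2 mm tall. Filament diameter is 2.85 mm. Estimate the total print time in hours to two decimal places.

12.80 hours

Line area: 0.17 × 0.3 → 0.051 mm².
Total extruded path = 255000/0.051 = 5000000 mm.
Time extruding: 5000000 / 109 → 45871.6 s.
Number of layers: 21.2 / 0.17 → 125 (rounded up).
Layer-change overhead = 125 × 1.6 = 200 s.
Altogether 45871.6 + 200 = 46071.6 s, i.e. 12.80 hours.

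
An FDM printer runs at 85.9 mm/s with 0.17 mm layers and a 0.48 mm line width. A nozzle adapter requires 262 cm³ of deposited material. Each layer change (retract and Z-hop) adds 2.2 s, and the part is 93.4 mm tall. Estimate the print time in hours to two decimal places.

Extrusion cross-section = 0.17 × 0.48 = 0.0816 mm².
Toolpath length = 262 cm³ / 0.0816 mm² = 262000 / 0.0816 = 3210784.3 mm.
Print-move time = 3210784.3 / 85.9 = 37378.2 s.
Layer count = ceil(93.4 / 0.17) = 550.
Z-hop total = 550 × 2.2, so 1210 s.
Altogether 37378.2 + 1210 = 38588.2 s, i.e. 10.72 hours.

10.72 hours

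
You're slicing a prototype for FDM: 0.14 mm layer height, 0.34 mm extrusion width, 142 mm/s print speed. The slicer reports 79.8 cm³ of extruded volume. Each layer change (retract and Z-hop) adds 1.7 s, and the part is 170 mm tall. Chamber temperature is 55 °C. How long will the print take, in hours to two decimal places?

3.85 hours

Bead cross-section = 0.14 × 0.34 = 0.0476 mm².
Path length: 79800 mm³ / 0.0476 mm² → 1676470.6 mm.
Extrusion time: 1676470.6 / 142 → 11806.1 s.
Layers = ⌈170/0.14⌉ = 1215.
Z-hop total: 1215 × 1.7 → 2065.5 s.
Altogether 11806.1 + 2065.5 = 13871.6 s, i.e. 3.85 hours.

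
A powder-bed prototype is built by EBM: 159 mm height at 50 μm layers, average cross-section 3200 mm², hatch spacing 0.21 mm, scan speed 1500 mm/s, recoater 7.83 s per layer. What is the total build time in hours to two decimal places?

Layer count = ceil(159 / 0.05) = 3180.
Hatch length per layer: 3200 / 0.21 → 15238.1 mm.
Scan time per layer = 15238.1 / 1500, so 10.1587 s.
Time per layer: 10.1587 + 7.83 → 17.9887 s.
Build time = 3180 × 17.9887 = 57204.066 s = 15.89 hours.

15.89 hours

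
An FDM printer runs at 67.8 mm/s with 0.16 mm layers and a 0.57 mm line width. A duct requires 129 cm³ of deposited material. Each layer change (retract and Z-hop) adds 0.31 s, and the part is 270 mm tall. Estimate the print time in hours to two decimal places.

Extrusion cross-section: 0.16 × 0.57 → 0.0912 mm².
Path length: 129000 mm³ / 0.0912 mm² → 1414473.7 mm.
Time extruding = 1414473.7 / 67.8 = 20862.4 s.
Layer count = ceil(270 / 0.16) = 1688.
Layer-change overhead = 1688 × 0.31, so 523.28 s.
Altogether 20862.4 + 523.28 = 21385.68 s, i.e. 5.94 hours.

5.94 hours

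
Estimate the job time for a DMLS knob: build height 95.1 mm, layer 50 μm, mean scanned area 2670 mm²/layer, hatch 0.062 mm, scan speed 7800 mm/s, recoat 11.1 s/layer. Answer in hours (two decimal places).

Layers = ⌈95.1/0.05⌉ = 1902.
Scan path per layer = 2670 / 0.062, so 43064.5 mm.
Per-layer scan time = 43064.5 / 7800, so 5.5211 s.
Per-layer time = 5.5211 + 11.1, so 16.6211 s.
1902 layers × 16.6211 s/layer = 31613.3322 s, i.e. 8.78 hours.

8.78 hours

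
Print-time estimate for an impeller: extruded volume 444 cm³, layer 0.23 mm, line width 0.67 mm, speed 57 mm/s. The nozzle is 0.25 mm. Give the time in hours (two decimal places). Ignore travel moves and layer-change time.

Extrusion cross-section = 0.23 × 0.67 = 0.1541 mm².
Toolpath length = 444 cm³ / 0.1541 mm² = 444000 / 0.1541 = 2881245.9 mm.
Time extruding = 2881245.9 / 57, so 50548.2 s.
Converting: 50548.2 s = 14.04 hours.

14.04 hours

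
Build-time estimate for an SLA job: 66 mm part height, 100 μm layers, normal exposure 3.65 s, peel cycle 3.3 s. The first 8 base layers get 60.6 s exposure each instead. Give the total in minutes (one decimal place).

84.0 minutes

Number of layers: 66 / 0.1 → 660 (rounded up).
Base layers = 8 × (60.6 + 3.3), so 511.2 s.
Regular layers = 652 × (3.65 + 3.3), so 4531.4 s.
Total = 511.2 + 4531.4 = 5042.6 s = 84.0 minutes.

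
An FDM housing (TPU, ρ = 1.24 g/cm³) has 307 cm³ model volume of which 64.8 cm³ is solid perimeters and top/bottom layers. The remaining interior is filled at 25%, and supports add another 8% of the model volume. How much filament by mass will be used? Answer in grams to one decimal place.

185.9 g

Interior volume = 307 − 64.8, so 242.2 cm³.
Infill deposited: 0.25 × 242.2 → 60.55 cm³.
Support = 0.08 × 307, so 24.56 cm³.
Total printed volume: 64.8 + 60.55 + 24.56 → 149.91 cm³.
Mass = 149.91 × 1.24, so 185.8884 g.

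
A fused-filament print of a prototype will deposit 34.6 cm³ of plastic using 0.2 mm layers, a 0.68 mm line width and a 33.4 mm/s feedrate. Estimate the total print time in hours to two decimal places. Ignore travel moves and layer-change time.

2.12 hours

Extrusion cross-section: 0.2 × 0.68 → 0.136 mm².
Total extruded path = 34600/0.136 = 254411.8 mm.
Extrusion time = 254411.8 / 33.4 = 7617.1 s.
7617.1 s = 2.12 hours.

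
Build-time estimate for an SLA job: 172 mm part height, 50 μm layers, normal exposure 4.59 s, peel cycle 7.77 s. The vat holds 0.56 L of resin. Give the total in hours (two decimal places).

Layers = ⌈172/0.05⌉ = 3440.
Cycle time = 4.59 + 7.77, so 12.36 s.
Total = 3440 × 12.36 = 42518.4 s = 11.81 hours.

11.81 hours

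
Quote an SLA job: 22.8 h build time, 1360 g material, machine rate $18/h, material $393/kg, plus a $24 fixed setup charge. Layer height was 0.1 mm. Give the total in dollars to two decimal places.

$968.88

Time charge: 18 × 22.8 → $410.40.
Material cost: 393 × 1360/1000 → $534.48.
Total = 410.40 + 534.48 + 24 = $968.88.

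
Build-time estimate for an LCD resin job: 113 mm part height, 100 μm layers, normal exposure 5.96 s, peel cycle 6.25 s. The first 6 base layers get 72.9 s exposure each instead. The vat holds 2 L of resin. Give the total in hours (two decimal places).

Number of layers: 113 / 0.1 → 1130 (rounded up).
Base layers = 6 × (72.9 + 6.25) = 474.9 s.
Normal layers: 1124 × (5.96 + 6.25) → 13724.04 s.
Sum: 474.9 + 13724.04 = 14198.94 s → 3.94 hours.

3.94 hours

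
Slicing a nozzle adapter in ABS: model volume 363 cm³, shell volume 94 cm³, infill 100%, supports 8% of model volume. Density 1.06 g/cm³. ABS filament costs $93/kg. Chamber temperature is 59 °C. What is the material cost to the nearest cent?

$38.65

Volume inside the shell = 363 − 94, so 269 cm³.
Deposited infill = 1.00 × 269 = 269 cm³.
Support: 0.08 × 363 → 29.04 cm³.
Total extruded: 94 + 269 + 29.04 → 392.04 cm³.
Mass = 392.04 × 1.06 = 415.5624 g.
Cost = 415.5624 g / 1000 × $93/kg = $38.65.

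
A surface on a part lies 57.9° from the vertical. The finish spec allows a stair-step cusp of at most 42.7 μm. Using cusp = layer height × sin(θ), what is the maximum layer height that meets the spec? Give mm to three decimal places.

0.050 mm

sin(57.9°) = 0.8471; t_max = 0.0427/0.8471 = 0.050 mm.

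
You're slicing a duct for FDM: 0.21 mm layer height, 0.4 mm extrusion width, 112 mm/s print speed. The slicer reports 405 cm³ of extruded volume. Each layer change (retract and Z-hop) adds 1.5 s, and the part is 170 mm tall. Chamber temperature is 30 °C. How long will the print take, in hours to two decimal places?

12.30 hours

Line area = 0.21 × 0.4 = 0.084 mm².
Path length: 405000 mm³ / 0.084 mm² → 4821428.6 mm.
Time extruding = 4821428.6 / 112, so 43048.5 s.
Number of layers: 170 / 0.21 → 810 (rounded up).
Layer-change overhead = 810 × 1.5, so 1215 s.
Total = 43048.5 + 1215 = 44263.5 s = 12.30 hours.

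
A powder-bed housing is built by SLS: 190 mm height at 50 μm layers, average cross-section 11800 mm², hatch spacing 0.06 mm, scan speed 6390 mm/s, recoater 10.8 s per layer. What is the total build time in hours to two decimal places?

Layers = ⌈190/0.05⌉ = 3800.
Hatch length per layer: 11800 / 0.06 → 196666.7 mm.
Per-layer scan time: 196666.7 / 6390 → 30.7773 s.
Time per layer: 30.7773 + 10.8 → 41.5773 s.
Total: 3800 × 41.5773 s = 157993.74 s → 43.89 hours.

43.89 hours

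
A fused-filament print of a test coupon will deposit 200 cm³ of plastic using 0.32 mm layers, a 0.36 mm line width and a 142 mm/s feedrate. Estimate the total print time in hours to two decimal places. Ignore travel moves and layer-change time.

3.40 hours

Line area = 0.32 × 0.36 = 0.1152 mm².
Total extruded path = 200000/0.1152 = 1736111.1 mm.
Extrusion time = 1736111.1 / 142, so 12226.1 s.
Converting: 12226.1 s = 3.40 hours.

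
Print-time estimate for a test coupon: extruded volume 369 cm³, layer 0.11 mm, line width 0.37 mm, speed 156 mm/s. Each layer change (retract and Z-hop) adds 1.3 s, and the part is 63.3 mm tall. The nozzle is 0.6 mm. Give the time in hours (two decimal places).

16.35 hours

Line area = 0.11 × 0.37 = 0.0407 mm².
Toolpath length = 369 cm³ / 0.0407 mm² = 369000 / 0.0407 = 9066339.1 mm.
Print-move time: 9066339.1 / 156 → 58117.6 s.
Layers = ⌈63.3/0.11⌉ = 576.
Z-hop total = 576 × 1.3, so 748.8 s.
Altogether 58117.6 + 748.8 = 58866.4 s, i.e. 16.35 hours.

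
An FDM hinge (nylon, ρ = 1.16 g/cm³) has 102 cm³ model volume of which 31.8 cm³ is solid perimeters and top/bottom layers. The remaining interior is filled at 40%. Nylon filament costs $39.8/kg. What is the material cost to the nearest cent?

Interior volume: 102 − 31.8 → 70.2 cm³.
Infill deposited = 0.40 × 70.2, so 28.08 cm³.
Deposited volume = 31.8 + 28.08, so 59.88 cm³.
Mass: 59.88 × 1.16 → 69.4608 g.
At $39.8/kg: 69.4608/1000 × 39.8 = $2.76.

$2.76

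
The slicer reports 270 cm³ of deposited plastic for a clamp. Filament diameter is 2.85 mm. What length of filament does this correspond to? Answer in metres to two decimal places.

A = π r² = π × 1.425² = 6.3794 mm².
L = 270000 mm³ / 6.3794 mm² = 42323.73 mm, i.e. 42.32 m.

42.32 m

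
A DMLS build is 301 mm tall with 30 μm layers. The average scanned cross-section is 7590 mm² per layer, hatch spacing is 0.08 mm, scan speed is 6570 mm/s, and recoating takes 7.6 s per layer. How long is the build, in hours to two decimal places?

61.43 hours

Number of layers: 301 / 0.03 → 10034 (rounded up).
Scan path per layer = 7590 / 0.08, so 94875 mm.
Per-layer scan time: 94875 / 6570 → 14.4406 s.
Time per layer = 14.4406 + 7.6, so 22.0406 s.
Total: 10034 × 22.0406 s = 221155.3804 s → 61.43 hours.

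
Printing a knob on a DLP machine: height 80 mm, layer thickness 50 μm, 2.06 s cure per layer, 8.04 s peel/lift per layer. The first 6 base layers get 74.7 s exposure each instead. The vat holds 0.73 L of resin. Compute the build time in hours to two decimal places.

4.61 hours

Layers = ⌈80/0.05⌉ = 1600.
Base layers = 6 × (74.7 + 8.04), so 496.44 s.
Regular layers = 1594 × (2.06 + 8.04) = 16099.4 s.
Total = 496.44 + 16099.4 = 16595.84 s = 4.61 hours.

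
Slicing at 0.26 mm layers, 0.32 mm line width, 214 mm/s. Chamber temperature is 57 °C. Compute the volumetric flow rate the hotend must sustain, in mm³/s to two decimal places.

17.80

A = 0.26 × 0.32, so 0.0832 mm².
Q = v·A = 214 × 0.0832 = 17.80 mm³/s.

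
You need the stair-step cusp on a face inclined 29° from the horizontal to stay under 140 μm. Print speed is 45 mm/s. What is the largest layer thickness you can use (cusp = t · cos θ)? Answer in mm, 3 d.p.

0.160 mm

cos(29°) = 0.8746; t_max = 0.14/0.8746 = 0.160 mm.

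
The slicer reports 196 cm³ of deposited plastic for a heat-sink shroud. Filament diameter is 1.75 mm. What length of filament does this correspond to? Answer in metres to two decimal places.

Cross-section of 1.75 mm filament: π·(1.75/2)² = 2.4053 mm².
Length = 196 cm³ / 2.4053 mm² = 196000 / 2.4053 = 81486.72 mm = 81.49 m.

81.49 m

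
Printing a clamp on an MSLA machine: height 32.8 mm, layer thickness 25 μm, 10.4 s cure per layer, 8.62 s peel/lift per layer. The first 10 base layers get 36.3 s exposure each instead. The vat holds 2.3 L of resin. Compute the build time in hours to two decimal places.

7.00 hours

Number of layers: 32.8 / 0.025 → 1312 (rounded up).
Bottom layers = 10 × (36.3 + 8.62), so 449.2 s.
Remaining layers = 1302 × (10.4 + 8.62) = 24764.04 s.
Total = 449.2 + 24764.04 = 25213.24 s = 7.00 hours.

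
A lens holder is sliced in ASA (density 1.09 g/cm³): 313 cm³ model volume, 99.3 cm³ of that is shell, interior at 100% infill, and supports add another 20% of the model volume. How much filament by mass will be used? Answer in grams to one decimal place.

Infill region = 313 − 99.3, so 213.7 cm³.
Deposited infill = 1.00 × 213.7 = 213.7 cm³.
Support: 0.20 × 313 → 62.6 cm³.
Total printed volume = 99.3 + 213.7 + 62.6 = 375.6 cm³.
Mass: 375.6 × 1.09 → 409.404 g.

409.4 g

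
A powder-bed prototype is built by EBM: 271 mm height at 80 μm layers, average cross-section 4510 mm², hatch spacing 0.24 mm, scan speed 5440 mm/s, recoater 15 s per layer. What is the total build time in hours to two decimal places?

Layer count = ceil(271 / 0.08) = 3388.
Per-layer scan distance = 4510 / 0.24 = 18791.7 mm.
Beam time per layer: 18791.7 / 5440 → 3.4544 s.
Per-layer time: 3.4544 + 15 → 18.4544 s.
3388 layers × 18.4544 s/layer = 62523.5072 s, i.e. 17.37 hours.

17.37 hours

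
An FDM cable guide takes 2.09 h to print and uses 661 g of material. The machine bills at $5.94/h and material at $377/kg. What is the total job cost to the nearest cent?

$261.61

Time charge = 5.94 × 2.09, so $12.4146.
Material charge = 377 × 661/1000 = $249.197.
Job cost: 12.4146 + 249.197 = 261.6116 ≈ $261.61.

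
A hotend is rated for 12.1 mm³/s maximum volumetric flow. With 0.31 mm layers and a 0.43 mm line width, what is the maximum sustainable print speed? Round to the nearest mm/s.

Extrusion cross-section = 0.31 × 0.43 = 0.1333 mm².
v_max = Q/A = 12.1/0.1333 = 90.77 mm/s → 91 mm/s.

91 mm/s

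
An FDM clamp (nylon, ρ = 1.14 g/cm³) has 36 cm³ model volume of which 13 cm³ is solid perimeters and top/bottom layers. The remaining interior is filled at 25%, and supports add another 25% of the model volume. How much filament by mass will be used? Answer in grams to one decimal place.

31.6 g

Interior volume: 36 − 13 → 23 cm³.
Infill volume: 0.25 × 23 → 5.75 cm³.
Support: 0.25 × 36 → 9 cm³.
Total extruded = 13 + 5.75 + 9, so 27.75 cm³.
Mass = 27.75 × 1.14, so 31.635 g.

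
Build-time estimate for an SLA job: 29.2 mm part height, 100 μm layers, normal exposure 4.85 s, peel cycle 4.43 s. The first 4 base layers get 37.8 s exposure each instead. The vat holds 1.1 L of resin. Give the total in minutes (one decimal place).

47.4 minutes

Layer count = ceil(29.2 / 0.1) = 292.
Bottom layers = 4 × (37.8 + 4.43), so 168.92 s.
Remaining layers = 288 × (4.85 + 4.43), so 2672.64 s.
Sum: 168.92 + 2672.64 = 2841.56 s → 47.4 minutes.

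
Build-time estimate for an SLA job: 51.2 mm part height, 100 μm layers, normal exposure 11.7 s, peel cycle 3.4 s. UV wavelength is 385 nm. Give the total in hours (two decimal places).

2.15 hours

Layer count = ceil(51.2 / 0.1) = 512.
Each layer takes: 11.7 + 3.4 → 15.1 s.
Total = 512 × 15.1 = 7731.2 s = 2.15 hours.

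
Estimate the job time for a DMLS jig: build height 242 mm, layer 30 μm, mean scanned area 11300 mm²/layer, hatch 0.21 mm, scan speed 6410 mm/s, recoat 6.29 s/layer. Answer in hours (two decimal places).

Layers = ⌈242/0.03⌉ = 8067.
Scan path per layer = 11300 / 0.21, so 53809.5 mm.
Per-layer scan time: 53809.5 / 6410 → 8.3946 s.
Layer cycle: 8.3946 + 6.29 → 14.6846 s.
Build time = 8067 × 14.6846 = 118460.6682 s = 32.91 hours.

32.91 hours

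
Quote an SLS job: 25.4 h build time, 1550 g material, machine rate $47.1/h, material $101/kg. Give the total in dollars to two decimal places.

Machine cost = 47.1 × 25.4, so $1196.34.
Feedstock cost = 101 × 1550/1000 = $156.55.
Total = 1196.34 + 156.55 = $1352.89.

$1352.89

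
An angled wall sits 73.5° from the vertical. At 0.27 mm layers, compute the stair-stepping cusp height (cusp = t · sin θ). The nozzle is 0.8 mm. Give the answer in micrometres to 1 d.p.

258.9 μm

h_c = t·sin θ = 0.27 × 0.9588 = 0.258876 mm (258.9 μm).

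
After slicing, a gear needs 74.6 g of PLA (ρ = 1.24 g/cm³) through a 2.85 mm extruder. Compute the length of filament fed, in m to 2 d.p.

Volume = 74.6 g / 1.24 g·cm⁻³ = 60.1613 cm³ = 60161.3 mm³.
Filament cross-section = π × (2.85/2)² = 6.3794 mm².
Length = 60161.3 / 6.3794 = 9430.56 mm = 9.43 m.

9.43 m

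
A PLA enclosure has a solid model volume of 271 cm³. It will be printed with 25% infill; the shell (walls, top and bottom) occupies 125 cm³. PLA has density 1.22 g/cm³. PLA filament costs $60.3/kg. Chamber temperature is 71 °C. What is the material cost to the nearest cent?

Infill region = 271 − 125, so 146 cm³.
Infill deposited = 0.25 × 146, so 36.5 cm³.
Deposited volume: 125 + 36.5 → 161.5 cm³.
Mass = 161.5 × 1.22 = 197.03 g.
At $60.3/kg: 197.03/1000 × 60.3 = $11.88.

$11.88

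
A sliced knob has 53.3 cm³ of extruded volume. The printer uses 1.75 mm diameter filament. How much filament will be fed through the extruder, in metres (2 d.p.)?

Cross-section of 1.75 mm filament: π·(1.75/2)² = 2.4053 mm².
L = 53300 mm³ / 2.4053 mm² = 22159.4 mm, i.e. 22.16 m.

22.16 m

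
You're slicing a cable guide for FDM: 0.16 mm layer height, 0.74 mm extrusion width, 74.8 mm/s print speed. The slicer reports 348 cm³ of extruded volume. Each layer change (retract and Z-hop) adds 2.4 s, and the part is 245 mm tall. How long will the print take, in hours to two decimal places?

Line area = 0.16 × 0.74 = 0.1184 mm².
Total extruded path = 348000/0.1184 = 2939189.2 mm.
Print-move time = 2939189.2 / 74.8, so 39294 s.
Layers = ⌈245/0.16⌉ = 1532.
Z-hop total: 1532 × 2.4 → 3676.8 s.
Total = 39294 + 3676.8 = 42970.8 s = 11.94 hours.

11.94 hours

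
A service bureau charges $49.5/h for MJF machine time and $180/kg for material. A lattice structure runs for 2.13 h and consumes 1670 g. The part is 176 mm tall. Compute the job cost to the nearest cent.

$406.04

Time charge: 49.5 × 2.13 → $105.435.
Material cost: 180 × 1670/1000 → $300.60.
Job cost: 105.435 + 300.60 = 406.035 ≈ $406.04.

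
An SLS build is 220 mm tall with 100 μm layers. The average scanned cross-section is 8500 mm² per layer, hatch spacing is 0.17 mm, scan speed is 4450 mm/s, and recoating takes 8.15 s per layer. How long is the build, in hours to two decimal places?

Layers = ⌈220/0.1⌉ = 2200.
Scan path per layer = 8500 / 0.17, so 50000 mm.
Laser time per layer: 50000 / 4450 → 11.236 s.
Layer cycle = 11.236 + 8.15, so 19.386 s.
Total: 2200 × 19.386 s = 42649.2 s → 11.85 hours.

11.85 hours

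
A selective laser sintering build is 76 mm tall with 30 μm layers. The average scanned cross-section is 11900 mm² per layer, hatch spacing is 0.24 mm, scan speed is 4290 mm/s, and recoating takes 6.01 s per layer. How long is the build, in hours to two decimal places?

Layers = ⌈76/0.03⌉ = 2534.
Hatch length per layer = 11900 / 0.24 = 49583.3 mm.
Per-layer scan time = 49583.3 / 4290, so 11.5579 s.
Layer cycle = 11.5579 + 6.01, so 17.5679 s.
Total: 2534 × 17.5679 s = 44517.0586 s → 12.37 hours.

12.37 hours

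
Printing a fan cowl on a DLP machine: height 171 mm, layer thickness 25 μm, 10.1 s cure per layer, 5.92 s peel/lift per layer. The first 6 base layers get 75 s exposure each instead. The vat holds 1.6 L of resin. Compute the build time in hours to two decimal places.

Layer count = ceil(171 / 0.025) = 6840.
Burn-in layers: 6 × (75 + 5.92) → 485.52 s.
Regular layers = 6834 × (10.1 + 5.92), so 109480.68 s.
Total = 485.52 + 109480.68 = 109966.2 s = 30.55 hours.

30.55 hours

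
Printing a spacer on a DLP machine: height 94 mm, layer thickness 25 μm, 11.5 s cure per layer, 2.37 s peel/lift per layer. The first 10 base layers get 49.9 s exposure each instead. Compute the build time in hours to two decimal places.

14.59 hours

Layer count = ceil(94 / 0.025) = 3760.
Base layers = 10 × (49.9 + 2.37) = 522.7 s.
Normal layers = 3750 × (11.5 + 2.37), so 52012.5 s.
Total = 522.7 + 52012.5 = 52535.2 s = 14.59 hours.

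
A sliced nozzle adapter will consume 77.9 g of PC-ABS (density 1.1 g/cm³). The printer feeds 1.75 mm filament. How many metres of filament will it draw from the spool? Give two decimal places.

Volume = 77.9 g / 1.1 g·cm⁻³ = 70.8182 cm³ = 70818.2 mm³.
A = π r² = π × 0.875² = 2.4053 mm².
Length = 70818.2 / 2.4053 = 29442.56 mm = 29.44 m.

29.44 m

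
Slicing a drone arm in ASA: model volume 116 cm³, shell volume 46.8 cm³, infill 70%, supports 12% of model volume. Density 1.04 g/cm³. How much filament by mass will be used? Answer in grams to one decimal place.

113.5 g

Volume inside the shell: 116 − 46.8 → 69.2 cm³.
Infill deposited = 0.70 × 69.2, so 48.44 cm³.
Support = 0.12 × 116, so 13.92 cm³.
Total printed volume = 46.8 + 48.44 + 13.92, so 109.16 cm³.
Mass: 109.16 × 1.04 → 113.5264 g.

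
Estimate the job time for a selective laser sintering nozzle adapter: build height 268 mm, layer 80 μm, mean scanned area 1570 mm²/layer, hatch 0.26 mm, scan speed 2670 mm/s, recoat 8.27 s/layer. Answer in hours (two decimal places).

Layers = ⌈268/0.08⌉ = 3350.
Hatch length per layer: 1570 / 0.26 → 6038.5 mm.
Scan time per layer = 6038.5 / 2670, so 2.2616 s.
Layer cycle = 2.2616 + 8.27, so 10.5316 s.
3350 layers × 10.5316 s/layer = 35280.86 s, i.e. 9.80 hours.

9.80 hours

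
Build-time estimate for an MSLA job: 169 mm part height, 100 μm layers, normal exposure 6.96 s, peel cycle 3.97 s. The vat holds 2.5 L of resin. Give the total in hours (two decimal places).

5.13 hours

Layers = ⌈169/0.1⌉ = 1690.
Cycle time = 6.96 + 3.97, so 10.93 s.
Total = 1690 × 10.93 = 18471.7 s = 5.13 hours.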